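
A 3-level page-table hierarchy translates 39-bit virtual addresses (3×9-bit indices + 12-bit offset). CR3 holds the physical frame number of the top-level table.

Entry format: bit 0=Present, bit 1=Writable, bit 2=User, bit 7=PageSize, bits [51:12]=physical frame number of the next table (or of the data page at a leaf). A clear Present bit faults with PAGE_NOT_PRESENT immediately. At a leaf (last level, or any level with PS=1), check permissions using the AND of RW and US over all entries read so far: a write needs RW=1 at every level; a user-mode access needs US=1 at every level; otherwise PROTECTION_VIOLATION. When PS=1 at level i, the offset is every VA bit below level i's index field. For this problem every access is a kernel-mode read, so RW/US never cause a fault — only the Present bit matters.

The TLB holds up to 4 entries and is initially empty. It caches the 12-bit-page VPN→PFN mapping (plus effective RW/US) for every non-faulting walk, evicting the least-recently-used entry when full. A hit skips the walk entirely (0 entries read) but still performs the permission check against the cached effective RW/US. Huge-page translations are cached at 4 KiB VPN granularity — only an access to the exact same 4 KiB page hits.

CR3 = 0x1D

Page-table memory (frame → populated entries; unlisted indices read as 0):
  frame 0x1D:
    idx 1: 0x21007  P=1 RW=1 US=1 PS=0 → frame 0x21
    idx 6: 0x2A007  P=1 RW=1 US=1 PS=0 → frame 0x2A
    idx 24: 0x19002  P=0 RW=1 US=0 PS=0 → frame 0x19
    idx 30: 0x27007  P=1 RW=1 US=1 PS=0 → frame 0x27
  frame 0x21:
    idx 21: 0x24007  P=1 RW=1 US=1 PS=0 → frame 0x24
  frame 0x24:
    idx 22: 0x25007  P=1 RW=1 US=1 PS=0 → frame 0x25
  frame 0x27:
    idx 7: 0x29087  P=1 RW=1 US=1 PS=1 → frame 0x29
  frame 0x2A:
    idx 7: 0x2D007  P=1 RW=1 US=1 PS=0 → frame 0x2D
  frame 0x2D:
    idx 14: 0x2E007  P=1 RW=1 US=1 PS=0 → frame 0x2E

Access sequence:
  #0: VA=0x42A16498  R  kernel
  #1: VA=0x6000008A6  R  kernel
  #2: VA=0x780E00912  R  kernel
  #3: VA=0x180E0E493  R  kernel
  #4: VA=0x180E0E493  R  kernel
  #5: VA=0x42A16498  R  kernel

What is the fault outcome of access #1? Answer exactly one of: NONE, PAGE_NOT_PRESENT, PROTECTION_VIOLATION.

Walk each access:
#0 VA=0x42A16498 (r,kernel):
  L0: frame=0x1D idx=1 entry=0x21007 [P=1 RW=1 US=1 PS=0]
  L1: frame=0x21 idx=21 entry=0x24007 [P=1 RW=1 US=1 PS=0]
  L2: frame=0x24 idx=22 entry=0x25007 [P=1 RW=1 US=1 PS=0]
  ✓ 0x25498  — 3 lookups
#1 VA=0x6000008A6 (r,kernel):
  L0: frame=0x1D idx=24 entry=0x19002 [P=0 RW=1 US=0 PS=0]
  ⇒ fault: PAGE_NOT_PRESENT  — 1 lookups
#2 VA=0x780E00912 (r,kernel):
  L0: frame=0x1D idx=30 entry=0x27007 [P=1 RW=1 US=1 PS=0]
  L1: frame=0x27 idx=7 entry=0x29087 [P=1 RW=1 US=1 PS=1]
  ✓ 0x29912 (huge @L1)  — 2 lookups
#3 VA=0x180E0E493 (r,kernel):
  L0: frame=0x1D idx=6 entry=0x2A007 [P=1 RW=1 US=1 PS=0]
  L1: frame=0x2A idx=7 entry=0x2D007 [P=1 RW=1 US=1 PS=0]
  L2: frame=0x2D idx=14 entry=0x2E007 [P=1 RW=1 US=1 PS=0]
  ✓ 0x2E493  — 3 lookups
#4 VA=0x180E0E493 (r,kernel):
  TLB hit vpn=0x180E0E → PA=0x2E493
#5 VA=0x42A16498 (r,kernel):
  TLB hit vpn=0x42A16 → PA=0x25498

Access #1 fault: PAGE_NOT_PRESENT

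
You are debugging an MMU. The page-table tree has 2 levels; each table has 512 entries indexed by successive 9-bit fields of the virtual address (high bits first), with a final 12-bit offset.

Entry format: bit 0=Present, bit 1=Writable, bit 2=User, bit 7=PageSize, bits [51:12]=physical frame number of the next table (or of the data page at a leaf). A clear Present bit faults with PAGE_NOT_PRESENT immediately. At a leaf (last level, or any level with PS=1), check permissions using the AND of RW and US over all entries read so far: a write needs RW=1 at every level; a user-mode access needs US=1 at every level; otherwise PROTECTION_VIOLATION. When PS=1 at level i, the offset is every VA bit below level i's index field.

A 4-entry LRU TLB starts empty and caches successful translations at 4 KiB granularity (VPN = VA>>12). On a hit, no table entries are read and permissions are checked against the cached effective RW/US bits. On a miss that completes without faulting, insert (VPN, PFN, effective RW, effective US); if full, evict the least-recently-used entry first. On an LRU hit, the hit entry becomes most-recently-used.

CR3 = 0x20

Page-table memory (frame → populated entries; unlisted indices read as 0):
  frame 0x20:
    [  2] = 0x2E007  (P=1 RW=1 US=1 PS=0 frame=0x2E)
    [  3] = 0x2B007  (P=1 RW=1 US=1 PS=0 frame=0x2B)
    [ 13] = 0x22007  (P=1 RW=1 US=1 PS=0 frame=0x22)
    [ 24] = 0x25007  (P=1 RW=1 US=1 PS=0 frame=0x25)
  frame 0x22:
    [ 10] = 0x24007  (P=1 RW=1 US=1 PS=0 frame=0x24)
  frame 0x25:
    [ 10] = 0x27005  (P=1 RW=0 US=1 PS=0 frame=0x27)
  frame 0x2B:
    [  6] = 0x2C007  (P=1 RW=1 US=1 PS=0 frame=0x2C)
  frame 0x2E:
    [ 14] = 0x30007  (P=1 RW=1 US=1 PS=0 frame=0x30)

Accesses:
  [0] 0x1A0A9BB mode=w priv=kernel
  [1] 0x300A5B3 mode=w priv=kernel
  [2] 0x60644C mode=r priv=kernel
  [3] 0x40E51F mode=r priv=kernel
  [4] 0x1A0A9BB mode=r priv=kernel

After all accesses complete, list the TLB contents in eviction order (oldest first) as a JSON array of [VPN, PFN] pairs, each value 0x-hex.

Walk each access:
#0 VA=0x1A0A9BB (w,kernel):
  L0 @0x20[13] → 0x22007  P=1,RW=1,US=1,PS=0
  L1 @0x22[10] → 0x24007  P=1,RW=1,US=1,PS=0
  ✓ 0x249BB  — 2 lookups
#1 VA=0x300A5B3 (w,kernel):
  L0 @0x20[24] → 0x25007  P=1,RW=1,US=1,PS=0
  L1 @0x25[10] → 0x27005  P=1,RW=0,US=1,PS=0
  ⇒ fault: PROTECTION_VIOLATION  — 2 lookups
#2 VA=0x60644C (r,kernel):
  L0 @0x20[3] → 0x2B007  P=1,RW=1,US=1,PS=0
  L1 @0x2B[6] → 0x2C007  P=1,RW=1,US=1,PS=0
  ✓ 0x2C44C  — 2 lookups
#3 VA=0x40E51F (r,kernel):
  L0 @0x20[2] → 0x2E007  P=1,RW=1,US=1,PS=0
  L1 @0x2E[14] → 0x30007  P=1,RW=1,US=1,PS=0
  ✓ 0x3051F  — 2 lookups
#4 VA=0x1A0A9BB (r,kernel):
  TLB hit vpn=0x1A0A → PA=0x249BB

TLB: [["0x606", "0x2C"], ["0x40E", "0x30"], ["0x1A0A", "0x24"]]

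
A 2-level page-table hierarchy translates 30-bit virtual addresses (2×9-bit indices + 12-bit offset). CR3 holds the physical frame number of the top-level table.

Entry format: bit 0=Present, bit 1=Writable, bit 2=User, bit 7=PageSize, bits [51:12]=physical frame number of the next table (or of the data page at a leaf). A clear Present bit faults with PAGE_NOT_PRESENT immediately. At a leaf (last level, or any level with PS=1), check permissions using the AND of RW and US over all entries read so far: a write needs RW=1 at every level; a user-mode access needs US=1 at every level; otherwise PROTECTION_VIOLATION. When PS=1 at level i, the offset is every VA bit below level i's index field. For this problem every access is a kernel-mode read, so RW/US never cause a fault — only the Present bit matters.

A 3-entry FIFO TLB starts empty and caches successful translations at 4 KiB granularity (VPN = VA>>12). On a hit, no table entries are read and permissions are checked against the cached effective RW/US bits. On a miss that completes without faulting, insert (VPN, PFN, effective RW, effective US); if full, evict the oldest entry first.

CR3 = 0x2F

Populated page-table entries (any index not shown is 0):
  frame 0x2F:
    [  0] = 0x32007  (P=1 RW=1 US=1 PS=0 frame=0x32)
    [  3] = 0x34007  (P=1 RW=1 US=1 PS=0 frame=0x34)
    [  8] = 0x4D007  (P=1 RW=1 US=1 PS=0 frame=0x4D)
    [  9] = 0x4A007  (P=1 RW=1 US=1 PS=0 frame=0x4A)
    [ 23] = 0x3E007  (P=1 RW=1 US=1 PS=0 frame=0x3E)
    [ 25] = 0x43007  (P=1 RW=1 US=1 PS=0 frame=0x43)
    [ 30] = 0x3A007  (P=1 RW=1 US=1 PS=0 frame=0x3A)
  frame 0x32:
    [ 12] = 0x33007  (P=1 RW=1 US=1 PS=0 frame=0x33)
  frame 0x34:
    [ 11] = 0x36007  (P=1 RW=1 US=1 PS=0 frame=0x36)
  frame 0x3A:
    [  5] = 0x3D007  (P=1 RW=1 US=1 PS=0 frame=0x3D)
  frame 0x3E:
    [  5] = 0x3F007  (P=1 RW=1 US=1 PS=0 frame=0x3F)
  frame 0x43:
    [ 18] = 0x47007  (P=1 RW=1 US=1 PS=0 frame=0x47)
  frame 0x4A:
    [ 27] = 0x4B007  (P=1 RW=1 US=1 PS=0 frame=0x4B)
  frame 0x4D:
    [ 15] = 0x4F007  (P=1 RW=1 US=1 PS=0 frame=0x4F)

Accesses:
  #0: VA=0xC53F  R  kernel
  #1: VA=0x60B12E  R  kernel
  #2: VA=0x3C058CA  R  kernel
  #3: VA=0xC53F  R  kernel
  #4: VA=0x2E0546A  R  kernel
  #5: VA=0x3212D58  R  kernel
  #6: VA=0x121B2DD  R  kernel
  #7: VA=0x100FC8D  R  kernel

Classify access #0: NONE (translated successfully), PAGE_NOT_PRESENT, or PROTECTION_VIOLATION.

Per-access translation:
#0 VA=0xC53F (r,kernel):
  [0] read 0x2F idx=0: raw=0x32007 flags P=1 W=1 U=1 S=0
  [1] read 0x32 idx=12: raw=0x33007 flags P=1 W=1 U=1 S=0
  → PA=0x3353F  (2 entries read)
#1 VA=0x60B12E (r,kernel):
  [0] read 0x2F idx=3: raw=0x34007 flags P=1 W=1 U=1 S=0
  [1] read 0x34 idx=11: raw=0x36007 flags P=1 W=1 U=1 S=0
  → PA=0x3612E  (2 entries read)
#2 VA=0x3C058CA (r,kernel):
  [0] read 0x2F idx=30: raw=0x3A007 flags P=1 W=1 U=1 S=0
  [1] read 0x3A idx=5: raw=0x3D007 flags P=1 W=1 U=1 S=0
  → PA=0x3D8CA  (2 entries read)
#3 VA=0xC53F (r,kernel):
  TLB hit vpn=0xC → PA=0x3353F
#4 VA=0x2E0546A (r,kernel):
  [0] read 0x2F idx=23: raw=0x3E007 flags P=1 W=1 U=1 S=0
  [1] read 0x3E idx=5: raw=0x3F007 flags P=1 W=1 U=1 S=0
  → PA=0x3F46A  (2 entries read)
#5 VA=0x3212D58 (r,kernel):
  [0] read 0x2F idx=25: raw=0x43007 flags P=1 W=1 U=1 S=0
  [1] read 0x43 idx=18: raw=0x47007 flags P=1 W=1 U=1 S=0
  → PA=0x47D58  (2 entries read)
#6 VA=0x121B2DD (r,kernel):
  [0] read 0x2F idx=9: raw=0x4A007 flags P=1 W=1 U=1 S=0
  [1] read 0x4A idx=27: raw=0x4B007 flags P=1 W=1 U=1 S=0
  → PA=0x4B2DD  (2 entries read)
#7 VA=0x100FC8D (r,kernel):
  [0] read 0x2F idx=8: raw=0x4D007 flags P=1 W=1 U=1 S=0
  [1] read 0x4D idx=15: raw=0x4F007 flags P=1 W=1 U=1 S=0
  → PA=0x4FC8D  (2 entries read)

Access #0 fault: NONE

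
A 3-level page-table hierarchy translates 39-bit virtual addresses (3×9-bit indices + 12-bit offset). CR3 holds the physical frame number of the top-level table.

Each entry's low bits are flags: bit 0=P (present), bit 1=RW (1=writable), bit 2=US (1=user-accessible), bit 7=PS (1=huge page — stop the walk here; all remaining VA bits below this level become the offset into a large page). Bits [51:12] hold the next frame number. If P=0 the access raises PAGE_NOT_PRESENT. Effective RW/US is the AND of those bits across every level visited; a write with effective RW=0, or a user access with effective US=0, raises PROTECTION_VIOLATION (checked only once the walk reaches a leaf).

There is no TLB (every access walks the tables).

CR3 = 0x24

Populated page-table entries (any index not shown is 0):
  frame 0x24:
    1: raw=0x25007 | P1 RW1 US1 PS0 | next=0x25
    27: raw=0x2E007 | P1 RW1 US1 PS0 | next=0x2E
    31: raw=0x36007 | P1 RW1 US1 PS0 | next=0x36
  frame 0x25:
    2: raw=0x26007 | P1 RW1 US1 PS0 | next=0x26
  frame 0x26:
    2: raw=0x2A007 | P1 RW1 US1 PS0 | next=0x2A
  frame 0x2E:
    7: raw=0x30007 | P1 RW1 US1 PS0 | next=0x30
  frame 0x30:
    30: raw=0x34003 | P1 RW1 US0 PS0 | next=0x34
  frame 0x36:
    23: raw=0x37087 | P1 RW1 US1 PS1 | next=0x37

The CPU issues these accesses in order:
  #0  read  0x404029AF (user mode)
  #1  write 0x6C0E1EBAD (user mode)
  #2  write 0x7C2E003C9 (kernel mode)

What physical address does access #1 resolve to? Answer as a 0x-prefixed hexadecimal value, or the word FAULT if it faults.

Walk each access:
#0 VA=0x404029AF (r,user):
  L0 @0x24[1] → 0x25007  P=1,RW=1,US=1,PS=0
  L1 @0x25[2] → 0x26007  P=1,RW=1,US=1,PS=0
  L2 @0x26[2] → 0x2A007  P=1,RW=1,US=1,PS=0
  → PA=0x2A9AF  (3 entries read)
#1 VA=0x6C0E1EBAD (w,user):
  L0 @0x24[27] → 0x2E007  P=1,RW=1,US=1,PS=0
  L1 @0x2E[7] → 0x30007  P=1,RW=1,US=1,PS=0
  L2 @0x30[30] → 0x34003  P=1,RW=1,US=0,PS=0
  ⇒ fault: PROTECTION_VIOLATION  — 3 lookups
#2 VA=0x7C2E003C9 (w,kernel):
  L0 @0x24[31] → 0x36007  P=1,RW=1,US=1,PS=0
  L1 @0x36[23] → 0x37087  P=1,RW=1,US=1,PS=1
  → PA=0x373C9 (huge @L1)  (2 entries read)

Access #1 PA: FAULT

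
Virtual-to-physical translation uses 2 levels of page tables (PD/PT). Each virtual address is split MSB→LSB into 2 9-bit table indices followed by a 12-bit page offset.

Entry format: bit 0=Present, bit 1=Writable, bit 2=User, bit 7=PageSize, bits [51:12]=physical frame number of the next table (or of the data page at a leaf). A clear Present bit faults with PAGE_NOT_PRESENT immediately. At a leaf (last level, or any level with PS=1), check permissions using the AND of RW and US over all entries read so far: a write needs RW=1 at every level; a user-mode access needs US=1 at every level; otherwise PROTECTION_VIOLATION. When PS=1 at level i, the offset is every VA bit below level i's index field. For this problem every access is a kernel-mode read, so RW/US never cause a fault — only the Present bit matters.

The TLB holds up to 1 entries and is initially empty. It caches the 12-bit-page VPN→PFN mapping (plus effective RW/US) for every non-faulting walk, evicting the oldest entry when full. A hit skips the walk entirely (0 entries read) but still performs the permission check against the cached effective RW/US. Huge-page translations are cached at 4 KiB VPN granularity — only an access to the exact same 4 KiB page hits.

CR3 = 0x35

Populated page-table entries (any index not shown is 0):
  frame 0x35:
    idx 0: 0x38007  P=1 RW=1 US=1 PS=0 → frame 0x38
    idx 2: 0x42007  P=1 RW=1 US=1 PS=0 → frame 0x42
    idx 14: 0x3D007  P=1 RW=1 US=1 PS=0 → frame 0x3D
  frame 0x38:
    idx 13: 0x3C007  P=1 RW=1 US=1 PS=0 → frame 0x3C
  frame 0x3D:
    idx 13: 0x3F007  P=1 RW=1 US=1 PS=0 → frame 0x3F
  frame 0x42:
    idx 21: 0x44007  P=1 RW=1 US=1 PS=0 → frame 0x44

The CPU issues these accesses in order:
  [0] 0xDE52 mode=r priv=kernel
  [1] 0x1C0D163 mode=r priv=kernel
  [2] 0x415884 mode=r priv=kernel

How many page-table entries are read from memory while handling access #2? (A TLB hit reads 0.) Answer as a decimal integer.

Walk each access:
#0 VA=0xDE52 (r,kernel):
  L0 @0x35[0] → 0x38007  P=1,RW=1,US=1,PS=0
  L1 @0x38[13] → 0x3C007  P=1,RW=1,US=1,PS=0
  ⇒ phys 0x3CE52  [2 reads]
#1 VA=0x1C0D163 (r,kernel):
  L0 @0x35[14] → 0x3D007  P=1,RW=1,US=1,PS=0
  L1 @0x3D[13] → 0x3F007  P=1,RW=1,US=1,PS=0
  ⇒ phys 0x3F163  [2 reads]
#2 VA=0x415884 (r,kernel):
  L0 @0x35[2] → 0x42007  P=1,RW=1,US=1,PS=0
  L1 @0x42[21] → 0x44007  P=1,RW=1,US=1,PS=0
  ⇒ phys 0x44884  [2 reads]

Entries read for #2: 2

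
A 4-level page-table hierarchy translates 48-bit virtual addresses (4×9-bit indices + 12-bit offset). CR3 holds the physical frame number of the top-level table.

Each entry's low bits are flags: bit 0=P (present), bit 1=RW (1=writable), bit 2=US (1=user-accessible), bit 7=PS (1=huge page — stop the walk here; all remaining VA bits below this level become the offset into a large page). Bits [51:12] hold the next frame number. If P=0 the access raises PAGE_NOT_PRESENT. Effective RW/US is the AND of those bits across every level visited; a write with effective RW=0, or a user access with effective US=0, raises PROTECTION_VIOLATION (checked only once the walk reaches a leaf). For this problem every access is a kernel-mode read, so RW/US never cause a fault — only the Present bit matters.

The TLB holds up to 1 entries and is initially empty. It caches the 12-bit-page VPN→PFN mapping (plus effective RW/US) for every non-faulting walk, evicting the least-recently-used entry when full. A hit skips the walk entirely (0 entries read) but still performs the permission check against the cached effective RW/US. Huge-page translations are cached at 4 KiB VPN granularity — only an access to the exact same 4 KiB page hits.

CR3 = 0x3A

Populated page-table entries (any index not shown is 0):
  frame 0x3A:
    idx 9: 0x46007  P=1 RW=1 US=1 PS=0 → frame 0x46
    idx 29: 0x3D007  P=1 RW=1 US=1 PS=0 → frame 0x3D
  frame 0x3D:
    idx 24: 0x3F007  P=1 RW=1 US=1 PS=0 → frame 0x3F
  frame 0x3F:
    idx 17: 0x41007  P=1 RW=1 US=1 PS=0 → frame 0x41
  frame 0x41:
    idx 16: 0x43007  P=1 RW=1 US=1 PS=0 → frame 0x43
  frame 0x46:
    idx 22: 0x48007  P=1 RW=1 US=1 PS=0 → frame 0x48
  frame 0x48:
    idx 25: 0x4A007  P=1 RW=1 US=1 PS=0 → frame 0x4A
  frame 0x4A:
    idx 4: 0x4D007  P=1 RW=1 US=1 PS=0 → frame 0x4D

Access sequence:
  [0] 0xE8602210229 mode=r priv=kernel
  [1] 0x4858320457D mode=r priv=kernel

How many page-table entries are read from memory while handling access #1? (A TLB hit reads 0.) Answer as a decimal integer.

Per-access translation:
#0 VA=0xE8602210229 (r,kernel):
  lvl0: tbl 0x3A, slot 29 ⇒ 0x3D007 (P1/RW1/US1/PS0)
  lvl1: tbl 0x3D, slot 24 ⇒ 0x3F007 (P1/RW1/US1/PS0)
  lvl2: tbl 0x3F, slot 17 ⇒ 0x41007 (P1/RW1/US1/PS0)
  lvl3: tbl 0x41, slot 16 ⇒ 0x43007 (P1/RW1/US1/PS0)
  → PA=0x43229  (4 entries read)
#1 VA=0x4858320457D (r,kernel):
  lvl0: tbl 0x3A, slot 9 ⇒ 0x46007 (P1/RW1/US1/PS0)
  lvl1: tbl 0x46, slot 22 ⇒ 0x48007 (P1/RW1/US1/PS0)
  lvl2: tbl 0x48, slot 25 ⇒ 0x4A007 (P1/RW1/US1/PS0)
  lvl3: tbl 0x4A, slot 4 ⇒ 0x4D007 (P1/RW1/US1/PS0)
  → PA=0x4D57D  (4 entries read)

Entries read for #1: 4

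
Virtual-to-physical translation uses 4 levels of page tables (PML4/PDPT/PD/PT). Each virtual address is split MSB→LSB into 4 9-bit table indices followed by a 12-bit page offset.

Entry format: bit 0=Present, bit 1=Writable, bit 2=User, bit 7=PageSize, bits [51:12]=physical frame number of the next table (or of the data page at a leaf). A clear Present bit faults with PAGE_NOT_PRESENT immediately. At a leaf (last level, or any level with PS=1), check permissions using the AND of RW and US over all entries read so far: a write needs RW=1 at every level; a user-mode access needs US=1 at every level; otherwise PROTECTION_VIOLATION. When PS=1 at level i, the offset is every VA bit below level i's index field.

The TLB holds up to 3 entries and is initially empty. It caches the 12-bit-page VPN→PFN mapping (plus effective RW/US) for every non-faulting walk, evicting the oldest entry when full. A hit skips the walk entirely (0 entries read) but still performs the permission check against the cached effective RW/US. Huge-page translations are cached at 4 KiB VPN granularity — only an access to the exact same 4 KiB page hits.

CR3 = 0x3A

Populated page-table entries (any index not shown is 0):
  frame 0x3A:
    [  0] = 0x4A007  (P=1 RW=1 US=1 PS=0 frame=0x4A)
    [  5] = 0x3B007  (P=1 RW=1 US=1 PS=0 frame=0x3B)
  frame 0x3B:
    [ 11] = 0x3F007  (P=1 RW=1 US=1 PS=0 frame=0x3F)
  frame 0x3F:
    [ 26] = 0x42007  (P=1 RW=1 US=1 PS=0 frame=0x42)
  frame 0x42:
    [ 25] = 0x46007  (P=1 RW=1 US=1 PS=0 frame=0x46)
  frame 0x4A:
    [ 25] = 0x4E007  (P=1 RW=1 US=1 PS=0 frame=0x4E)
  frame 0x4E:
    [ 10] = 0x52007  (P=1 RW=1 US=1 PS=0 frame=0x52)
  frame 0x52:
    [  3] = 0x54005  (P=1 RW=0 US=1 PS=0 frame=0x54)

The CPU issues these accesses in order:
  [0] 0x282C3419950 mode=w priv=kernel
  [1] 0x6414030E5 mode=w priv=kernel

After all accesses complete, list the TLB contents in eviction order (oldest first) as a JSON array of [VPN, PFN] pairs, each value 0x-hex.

Trace:
#0 VA=0x282C3419950 (w,kernel):
  lvl0: tbl 0x3A, slot 5 ⇒ 0x3B007 (P1/RW1/US1/PS0)
  lvl1: tbl 0x3B, slot 11 ⇒ 0x3F007 (P1/RW1/US1/PS0)
  lvl2: tbl 0x3F, slot 26 ⇒ 0x42007 (P1/RW1/US1/PS0)
  lvl3: tbl 0x42, slot 25 ⇒ 0x46007 (P1/RW1/US1/PS0)
  ⇒ phys 0x46950  [4 reads]
#1 VA=0x6414030E5 (w,kernel):
  lvl0: tbl 0x3A, slot 0 ⇒ 0x4A007 (P1/RW1/US1/PS0)
  lvl1: tbl 0x4A, slot 25 ⇒ 0x4E007 (P1/RW1/US1/PS0)
  lvl2: tbl 0x4E, slot 10 ⇒ 0x52007 (P1/RW1/US1/PS0)
  lvl3: tbl 0x52, slot 3 ⇒ 0x54005 (P1/RW0/US1/PS0)
  → PROTECTION_VIOLATION  (4 entries read)

TLB: [["0x282C3419", "0x46"]]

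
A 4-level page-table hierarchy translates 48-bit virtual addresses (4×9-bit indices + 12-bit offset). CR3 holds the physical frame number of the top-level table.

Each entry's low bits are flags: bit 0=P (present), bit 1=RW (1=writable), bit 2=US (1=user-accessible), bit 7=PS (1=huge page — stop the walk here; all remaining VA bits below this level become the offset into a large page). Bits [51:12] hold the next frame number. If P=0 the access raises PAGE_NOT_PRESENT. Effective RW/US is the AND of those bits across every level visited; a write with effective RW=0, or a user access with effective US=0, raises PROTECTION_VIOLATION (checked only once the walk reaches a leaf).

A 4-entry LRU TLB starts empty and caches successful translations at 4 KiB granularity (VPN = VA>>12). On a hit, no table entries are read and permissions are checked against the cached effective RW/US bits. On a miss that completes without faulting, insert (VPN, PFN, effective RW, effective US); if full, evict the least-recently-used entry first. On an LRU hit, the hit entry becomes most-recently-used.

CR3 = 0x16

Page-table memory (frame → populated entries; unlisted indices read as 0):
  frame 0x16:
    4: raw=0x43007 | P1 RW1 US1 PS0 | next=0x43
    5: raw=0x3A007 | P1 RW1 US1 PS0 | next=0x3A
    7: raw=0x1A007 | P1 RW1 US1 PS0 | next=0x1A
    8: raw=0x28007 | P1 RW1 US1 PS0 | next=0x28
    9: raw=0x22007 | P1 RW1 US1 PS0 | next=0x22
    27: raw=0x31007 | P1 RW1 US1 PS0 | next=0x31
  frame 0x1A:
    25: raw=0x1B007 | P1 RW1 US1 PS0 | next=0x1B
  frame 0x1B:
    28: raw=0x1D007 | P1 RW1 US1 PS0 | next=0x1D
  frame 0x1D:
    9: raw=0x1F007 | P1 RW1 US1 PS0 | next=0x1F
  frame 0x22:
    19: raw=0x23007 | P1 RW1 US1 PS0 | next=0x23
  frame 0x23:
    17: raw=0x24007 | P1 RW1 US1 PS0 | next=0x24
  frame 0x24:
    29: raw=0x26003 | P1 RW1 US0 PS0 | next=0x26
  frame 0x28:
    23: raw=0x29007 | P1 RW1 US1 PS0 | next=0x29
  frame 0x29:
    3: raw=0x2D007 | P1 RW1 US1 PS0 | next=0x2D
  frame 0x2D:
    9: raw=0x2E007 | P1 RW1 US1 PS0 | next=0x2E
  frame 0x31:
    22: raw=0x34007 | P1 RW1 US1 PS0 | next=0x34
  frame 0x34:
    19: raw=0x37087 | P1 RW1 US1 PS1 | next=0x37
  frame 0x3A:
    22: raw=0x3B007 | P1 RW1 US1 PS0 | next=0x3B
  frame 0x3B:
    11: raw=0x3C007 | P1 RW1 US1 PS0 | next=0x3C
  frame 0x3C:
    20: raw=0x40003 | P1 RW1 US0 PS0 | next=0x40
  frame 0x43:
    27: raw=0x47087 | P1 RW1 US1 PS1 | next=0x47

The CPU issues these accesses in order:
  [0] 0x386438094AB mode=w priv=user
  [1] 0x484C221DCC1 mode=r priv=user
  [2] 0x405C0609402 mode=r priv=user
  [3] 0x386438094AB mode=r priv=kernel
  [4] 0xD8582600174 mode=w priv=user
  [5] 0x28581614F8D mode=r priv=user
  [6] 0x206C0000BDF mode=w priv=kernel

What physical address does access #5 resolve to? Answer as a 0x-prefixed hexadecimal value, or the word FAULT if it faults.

Per-access translation:
#0 VA=0x386438094AB (w,user):
  lvl0: tbl 0x16, slot 7 ⇒ 0x1A007 (P1/RW1/US1/PS0)
  lvl1: tbl 0x1A, slot 25 ⇒ 0x1B007 (P1/RW1/US1/PS0)
  lvl2: tbl 0x1B, slot 28 ⇒ 0x1D007 (P1/RW1/US1/PS0)
  lvl3: tbl 0x1D, slot 9 ⇒ 0x1F007 (P1/RW1/US1/PS0)
  ✓ 0x1F4AB  — 4 lookups
#1 VA=0x484C221DCC1 (r,user):
  lvl0: tbl 0x16, slot 9 ⇒ 0x22007 (P1/RW1/US1/PS0)
  lvl1: tbl 0x22, slot 19 ⇒ 0x23007 (P1/RW1/US1/PS0)
  lvl2: tbl 0x23, slot 17 ⇒ 0x24007 (P1/RW1/US1/PS0)
  lvl3: tbl 0x24, slot 29 ⇒ 0x26003 (P1/RW1/US0/PS0)
  ✗ PROTECTION_VIOLATION  [4 reads]
#2 VA=0x405C0609402 (r,user):
  lvl0: tbl 0x16, slot 8 ⇒ 0x28007 (P1/RW1/US1/PS0)
  lvl1: tbl 0x28, slot 23 ⇒ 0x29007 (P1/RW1/US1/PS0)
  lvl2: tbl 0x29, slot 3 ⇒ 0x2D007 (P1/RW1/US1/PS0)
  lvl3: tbl 0x2D, slot 9 ⇒ 0x2E007 (P1/RW1/US1/PS0)
  ✓ 0x2E402  — 4 lookups
#3 VA=0x386438094AB (r,kernel):
  TLB hit vpn=0x38643809 → PA=0x1F4AB
#4 VA=0xD8582600174 (w,user):
  lvl0: tbl 0x16, slot 27 ⇒ 0x31007 (P1/RW1/US1/PS0)
  lvl1: tbl 0x31, slot 22 ⇒ 0x34007 (P1/RW1/US1/PS0)
  lvl2: tbl 0x34, slot 19 ⇒ 0x37087 (P1/RW1/US1/PS1)
  ✓ 0x37174 (huge @L2)  — 3 lookups
#5 VA=0x28581614F8D (r,user):
  lvl0: tbl 0x16, slot 5 ⇒ 0x3A007 (P1/RW1/US1/PS0)
  lvl1: tbl 0x3A, slot 22 ⇒ 0x3B007 (P1/RW1/US1/PS0)
  lvl2: tbl 0x3B, slot 11 ⇒ 0x3C007 (P1/RW1/US1/PS0)
  lvl3: tbl 0x3C, slot 20 ⇒ 0x40003 (P1/RW1/US0/PS0)
  ✗ PROTECTION_VIOLATION  [4 reads]
#6 VA=0x206C0000BDF (w,kernel):
  lvl0: tbl 0x16, slot 4 ⇒ 0x43007 (P1/RW1/US1/PS0)
  lvl1: tbl 0x43, slot 27 ⇒ 0x47087 (P1/RW1/US1/PS1)
  ✓ 0x47BDF (huge @L1)  — 2 lookups

Access #5 PA: FAULT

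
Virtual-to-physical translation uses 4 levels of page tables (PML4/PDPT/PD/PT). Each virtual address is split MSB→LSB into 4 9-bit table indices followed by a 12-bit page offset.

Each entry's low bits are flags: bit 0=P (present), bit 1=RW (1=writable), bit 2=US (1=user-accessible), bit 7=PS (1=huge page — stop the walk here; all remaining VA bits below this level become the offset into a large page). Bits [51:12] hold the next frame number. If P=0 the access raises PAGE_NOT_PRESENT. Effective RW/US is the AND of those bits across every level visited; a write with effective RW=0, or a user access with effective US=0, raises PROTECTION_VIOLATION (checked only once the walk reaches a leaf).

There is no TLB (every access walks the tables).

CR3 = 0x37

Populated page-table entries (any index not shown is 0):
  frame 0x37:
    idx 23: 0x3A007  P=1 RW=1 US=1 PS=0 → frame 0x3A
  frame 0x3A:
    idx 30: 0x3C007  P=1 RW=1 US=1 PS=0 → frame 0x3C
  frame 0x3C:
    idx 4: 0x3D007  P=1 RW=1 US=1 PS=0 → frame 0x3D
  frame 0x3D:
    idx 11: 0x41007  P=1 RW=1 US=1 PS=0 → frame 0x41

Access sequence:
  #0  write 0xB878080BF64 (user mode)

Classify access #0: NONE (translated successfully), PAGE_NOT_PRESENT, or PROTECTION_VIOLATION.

Per-access translation:
#0 VA=0xB878080BF64 (w,user):
  [0] read 0x37 idx=23: raw=0x3A007 flags P=1 W=1 U=1 S=0
  [1] read 0x3A idx=30: raw=0x3C007 flags P=1 W=1 U=1 S=0
  [2] read 0x3C idx=4: raw=0x3D007 flags P=1 W=1 U=1 S=0
  [3] read 0x3D idx=11: raw=0x41007 flags P=1 W=1 U=1 S=0
  → PA=0x41F64  (4 entries read)

Access #0 fault: NONE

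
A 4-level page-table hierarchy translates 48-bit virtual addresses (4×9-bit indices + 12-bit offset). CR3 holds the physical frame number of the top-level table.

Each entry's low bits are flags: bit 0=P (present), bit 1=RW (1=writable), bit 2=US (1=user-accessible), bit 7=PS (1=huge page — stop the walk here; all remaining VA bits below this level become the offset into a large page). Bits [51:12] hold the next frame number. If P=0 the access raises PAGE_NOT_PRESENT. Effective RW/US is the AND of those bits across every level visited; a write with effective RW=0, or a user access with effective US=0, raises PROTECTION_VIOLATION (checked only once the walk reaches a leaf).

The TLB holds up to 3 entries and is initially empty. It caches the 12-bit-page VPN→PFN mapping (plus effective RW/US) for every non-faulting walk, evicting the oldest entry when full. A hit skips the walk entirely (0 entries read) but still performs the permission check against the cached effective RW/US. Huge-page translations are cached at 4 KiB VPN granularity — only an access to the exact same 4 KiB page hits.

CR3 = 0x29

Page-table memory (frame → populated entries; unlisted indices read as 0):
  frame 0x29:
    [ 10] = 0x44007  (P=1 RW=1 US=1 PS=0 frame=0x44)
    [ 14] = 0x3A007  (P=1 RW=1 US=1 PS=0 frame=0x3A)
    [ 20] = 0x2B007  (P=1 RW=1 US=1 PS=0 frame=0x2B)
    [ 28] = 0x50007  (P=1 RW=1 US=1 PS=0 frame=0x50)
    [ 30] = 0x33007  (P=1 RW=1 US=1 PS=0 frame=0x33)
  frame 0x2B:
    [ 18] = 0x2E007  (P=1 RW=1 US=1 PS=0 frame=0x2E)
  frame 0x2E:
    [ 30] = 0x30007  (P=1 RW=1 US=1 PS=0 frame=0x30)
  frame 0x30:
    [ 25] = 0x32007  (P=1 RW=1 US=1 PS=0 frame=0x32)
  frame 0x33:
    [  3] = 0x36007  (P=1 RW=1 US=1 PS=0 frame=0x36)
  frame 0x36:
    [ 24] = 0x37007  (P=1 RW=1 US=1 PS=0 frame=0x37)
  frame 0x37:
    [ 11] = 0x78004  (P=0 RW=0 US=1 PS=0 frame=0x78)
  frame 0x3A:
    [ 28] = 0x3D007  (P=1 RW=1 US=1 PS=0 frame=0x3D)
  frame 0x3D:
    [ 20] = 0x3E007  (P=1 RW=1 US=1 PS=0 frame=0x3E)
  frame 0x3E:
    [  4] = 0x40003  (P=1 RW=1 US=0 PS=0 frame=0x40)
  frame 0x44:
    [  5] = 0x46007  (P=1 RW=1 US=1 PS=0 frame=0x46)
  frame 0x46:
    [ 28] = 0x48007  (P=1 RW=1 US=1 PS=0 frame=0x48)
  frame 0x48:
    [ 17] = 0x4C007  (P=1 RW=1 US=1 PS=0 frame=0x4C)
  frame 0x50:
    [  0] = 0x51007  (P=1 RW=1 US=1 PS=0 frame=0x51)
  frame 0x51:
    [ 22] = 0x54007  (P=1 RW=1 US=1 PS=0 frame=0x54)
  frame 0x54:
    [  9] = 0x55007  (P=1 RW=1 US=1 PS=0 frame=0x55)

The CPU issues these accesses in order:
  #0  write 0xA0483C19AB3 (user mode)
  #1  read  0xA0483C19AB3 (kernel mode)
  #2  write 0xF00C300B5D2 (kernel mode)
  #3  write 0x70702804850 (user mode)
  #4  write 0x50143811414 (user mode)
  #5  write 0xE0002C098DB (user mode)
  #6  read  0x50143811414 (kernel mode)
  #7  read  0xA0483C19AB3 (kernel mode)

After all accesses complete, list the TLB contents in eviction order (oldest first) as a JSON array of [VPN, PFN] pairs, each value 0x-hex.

Per-access translation:
#0 VA=0xA0483C19AB3 (w,user):
  [0] read 0x29 idx=20: raw=0x2B007 flags P=1 W=1 U=1 S=0
  [1] read 0x2B idx=18: raw=0x2E007 flags P=1 W=1 U=1 S=0
  [2] read 0x2E idx=30: raw=0x30007 flags P=1 W=1 U=1 S=0
  [3] read 0x30 idx=25: raw=0x32007 flags P=1 W=1 U=1 S=0
  → PA=0x32AB3  (4 entries read)
#1 VA=0xA0483C19AB3 (r,kernel):
  TLB hit vpn=0xA0483C19 → PA=0x32AB3
#2 VA=0xF00C300B5D2 (w,kernel):
  [0] read 0x29 idx=30: raw=0x33007 flags P=1 W=1 U=1 S=0
  [1] read 0x33 idx=3: raw=0x36007 flags P=1 W=1 U=1 S=0
  [2] read 0x36 idx=24: raw=0x37007 flags P=1 W=1 U=1 S=0
  [3] read 0x37 idx=11: raw=0x78004 flags P=0 W=0 U=1 S=0
  → PAGE_NOT_PRESENT  (4 entries read)
#3 VA=0x70702804850 (w,user):
  [0] read 0x29 idx=14: raw=0x3A007 flags P=1 W=1 U=1 S=0
  [1] read 0x3A idx=28: raw=0x3D007 flags P=1 W=1 U=1 S=0
  [2] read 0x3D idx=20: raw=0x3E007 flags P=1 W=1 U=1 S=0
  [3] read 0x3E idx=4: raw=0x40003 flags P=1 W=1 U=0 S=0
  → PROTECTION_VIOLATION  (4 entries read)
#4 VA=0x50143811414 (w,user):
  [0] read 0x29 idx=10: raw=0x44007 flags P=1 W=1 U=1 S=0
  [1] read 0x44 idx=5: raw=0x46007 flags P=1 W=1 U=1 S=0
  [2] read 0x46 idx=28: raw=0x48007 flags P=1 W=1 U=1 S=0
  [3] read 0x48 idx=17: raw=0x4C007 flags P=1 W=1 U=1 S=0
  → PA=0x4C414  (4 entries read)
#5 VA=0xE0002C098DB (w,user):
  [0] read 0x29 idx=28: raw=0x50007 flags P=1 W=1 U=1 S=0
  [1] read 0x50 idx=0: raw=0x51007 flags P=1 W=1 U=1 S=0
  [2] read 0x51 idx=22: raw=0x54007 flags P=1 W=1 U=1 S=0
  [3] read 0x54 idx=9: raw=0x55007 flags P=1 W=1 U=1 S=0
  → PA=0x558DB  (4 entries read)
#6 VA=0x50143811414 (r,kernel):
  TLB hit vpn=0x50143811 → PA=0x4C414
#7 VA=0xA0483C19AB3 (r,kernel):
  TLB hit vpn=0xA0483C19 → PA=0x32AB3

TLB: [["0xA0483C19", "0x32"], ["0x50143811", "0x4C"], ["0xE0002C09", "0x55"]]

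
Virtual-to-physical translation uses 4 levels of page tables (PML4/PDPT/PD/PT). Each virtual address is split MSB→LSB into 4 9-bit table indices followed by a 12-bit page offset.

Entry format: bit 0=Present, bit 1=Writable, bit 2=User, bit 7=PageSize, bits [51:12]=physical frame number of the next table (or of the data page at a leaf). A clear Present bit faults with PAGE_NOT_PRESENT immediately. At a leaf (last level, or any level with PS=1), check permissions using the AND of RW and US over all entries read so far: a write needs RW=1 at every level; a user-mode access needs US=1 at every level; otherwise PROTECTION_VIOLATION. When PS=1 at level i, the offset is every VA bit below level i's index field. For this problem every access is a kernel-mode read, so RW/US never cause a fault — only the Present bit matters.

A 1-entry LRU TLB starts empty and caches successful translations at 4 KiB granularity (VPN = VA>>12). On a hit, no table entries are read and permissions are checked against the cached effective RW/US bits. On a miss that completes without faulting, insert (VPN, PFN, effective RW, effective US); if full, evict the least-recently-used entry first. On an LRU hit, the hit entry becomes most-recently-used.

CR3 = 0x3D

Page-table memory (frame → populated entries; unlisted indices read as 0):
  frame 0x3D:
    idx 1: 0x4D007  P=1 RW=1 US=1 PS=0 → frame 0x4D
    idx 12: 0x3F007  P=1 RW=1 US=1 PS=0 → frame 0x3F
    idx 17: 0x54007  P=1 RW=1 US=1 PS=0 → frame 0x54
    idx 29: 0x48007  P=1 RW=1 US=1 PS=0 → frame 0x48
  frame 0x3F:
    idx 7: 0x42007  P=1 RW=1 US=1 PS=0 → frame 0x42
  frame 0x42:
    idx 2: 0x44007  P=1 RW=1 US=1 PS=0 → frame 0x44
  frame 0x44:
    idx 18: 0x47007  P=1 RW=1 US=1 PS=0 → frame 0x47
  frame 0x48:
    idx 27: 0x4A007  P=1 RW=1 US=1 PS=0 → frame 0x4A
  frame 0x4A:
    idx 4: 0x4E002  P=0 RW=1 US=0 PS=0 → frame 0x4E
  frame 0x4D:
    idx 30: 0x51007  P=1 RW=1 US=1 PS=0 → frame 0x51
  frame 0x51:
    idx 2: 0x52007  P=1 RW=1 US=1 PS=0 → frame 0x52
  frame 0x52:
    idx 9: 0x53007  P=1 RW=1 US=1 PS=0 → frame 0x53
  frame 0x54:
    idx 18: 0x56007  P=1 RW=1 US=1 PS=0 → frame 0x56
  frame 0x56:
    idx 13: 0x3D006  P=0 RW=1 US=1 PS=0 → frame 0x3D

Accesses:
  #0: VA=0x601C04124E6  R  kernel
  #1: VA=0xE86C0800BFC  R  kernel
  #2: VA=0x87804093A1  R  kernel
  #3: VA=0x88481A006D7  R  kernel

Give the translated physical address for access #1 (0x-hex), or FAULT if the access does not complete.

Walk each access:
#0 VA=0x601C04124E6 (r,kernel):
  lvl0: tbl 0x3D, slot 12 ⇒ 0x3F007 (P1/RW1/US1/PS0)
  lvl1: tbl 0x3F, slot 7 ⇒ 0x42007 (P1/RW1/US1/PS0)
  lvl2: tbl 0x42, slot 2 ⇒ 0x44007 (P1/RW1/US1/PS0)
  lvl3: tbl 0x44, slot 18 ⇒ 0x47007 (P1/RW1/US1/PS0)
  → PA=0x474E6  (4 entries read)
#1 VA=0xE86C0800BFC (r,kernel):
  lvl0: tbl 0x3D, slot 29 ⇒ 0x48007 (P1/RW1/US1/PS0)
  lvl1: tbl 0x48, slot 27 ⇒ 0x4A007 (P1/RW1/US1/PS0)
  lvl2: tbl 0x4A, slot 4 ⇒ 0x4E002 (P0/RW1/US0/PS0)
  ⇒ fault: PAGE_NOT_PRESENT  — 3 lookups
#2 VA=0x87804093A1 (r,kernel):
  lvl0: tbl 0x3D, slot 1 ⇒ 0x4D007 (P1/RW1/US1/PS0)
  lvl1: tbl 0x4D, slot 30 ⇒ 0x51007 (P1/RW1/US1/PS0)
  lvl2: tbl 0x51, slot 2 ⇒ 0x52007 (P1/RW1/US1/PS0)
  lvl3: tbl 0x52, slot 9 ⇒ 0x53007 (P1/RW1/US1/PS0)
  → PA=0x533A1  (4 entries read)
#3 VA=0x88481A006D7 (r,kernel):
  lvl0: tbl 0x3D, slot 17 ⇒ 0x54007 (P1/RW1/US1/PS0)
  lvl1: tbl 0x54, slot 18 ⇒ 0x56007 (P1/RW1/US1/PS0)
  lvl2: tbl 0x56, slot 13 ⇒ 0x3D006 (P0/RW1/US1/PS0)
  ⇒ fault: PAGE_NOT_PRESENT  — 3 lookups

Access #1 PA: FAULT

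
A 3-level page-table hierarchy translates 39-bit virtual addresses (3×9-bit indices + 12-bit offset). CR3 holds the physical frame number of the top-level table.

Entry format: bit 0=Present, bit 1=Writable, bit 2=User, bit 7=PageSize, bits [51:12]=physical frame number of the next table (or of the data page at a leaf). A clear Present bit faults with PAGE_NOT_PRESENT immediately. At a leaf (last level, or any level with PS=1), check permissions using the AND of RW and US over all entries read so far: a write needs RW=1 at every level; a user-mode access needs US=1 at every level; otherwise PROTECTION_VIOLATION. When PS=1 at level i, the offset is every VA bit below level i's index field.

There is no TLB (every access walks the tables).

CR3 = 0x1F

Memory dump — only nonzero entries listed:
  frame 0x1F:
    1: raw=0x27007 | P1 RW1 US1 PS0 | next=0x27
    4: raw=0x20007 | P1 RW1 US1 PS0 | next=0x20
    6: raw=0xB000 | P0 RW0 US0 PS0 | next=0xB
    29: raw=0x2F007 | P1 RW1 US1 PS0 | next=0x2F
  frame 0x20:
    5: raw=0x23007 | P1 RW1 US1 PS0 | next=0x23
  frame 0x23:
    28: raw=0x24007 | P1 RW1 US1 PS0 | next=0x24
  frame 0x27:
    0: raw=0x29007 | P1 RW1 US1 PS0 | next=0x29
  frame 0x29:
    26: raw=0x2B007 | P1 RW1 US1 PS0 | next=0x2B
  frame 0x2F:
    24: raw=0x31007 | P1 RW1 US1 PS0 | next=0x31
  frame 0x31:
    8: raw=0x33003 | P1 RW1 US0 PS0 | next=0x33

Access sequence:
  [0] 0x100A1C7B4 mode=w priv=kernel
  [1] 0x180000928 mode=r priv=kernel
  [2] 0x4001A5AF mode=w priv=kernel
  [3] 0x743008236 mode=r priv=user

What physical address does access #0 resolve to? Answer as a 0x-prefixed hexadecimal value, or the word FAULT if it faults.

Walk each access:
#0 VA=0x100A1C7B4 (w,kernel):
  lvl0: tbl 0x1F, slot 4 ⇒ 0x20007 (P1/RW1/US1/PS0)
  lvl1: tbl 0x20, slot 5 ⇒ 0x23007 (P1/RW1/US1/PS0)
  lvl2: tbl 0x23, slot 28 ⇒ 0x24007 (P1/RW1/US1/PS0)
  → PA=0x247B4  (3 entries read)
#1 VA=0x180000928 (r,kernel):
  lvl0: tbl 0x1F, slot 6 ⇒ 0xB000 (P0/RW0/US0/PS0)
  → PAGE_NOT_PRESENT  (1 entries read)
#2 VA=0x4001A5AF (w,kernel):
  lvl0: tbl 0x1F, slot 1 ⇒ 0x27007 (P1/RW1/US1/PS0)
  lvl1: tbl 0x27, slot 0 ⇒ 0x29007 (P1/RW1/US1/PS0)
  lvl2: tbl 0x29, slot 26 ⇒ 0x2B007 (P1/RW1/US1/PS0)
  → PA=0x2B5AF  (3 entries read)
#3 VA=0x743008236 (r,user):
  lvl0: tbl 0x1F, slot 29 ⇒ 0x2F007 (P1/RW1/US1/PS0)
  lvl1: tbl 0x2F, slot 24 ⇒ 0x31007 (P1/RW1/US1/PS0)
  lvl2: tbl 0x31, slot 8 ⇒ 0x33003 (P1/RW1/US0/PS0)
  → PROTECTION_VIOLATION  (3 entries read)

Access #0 PA: 0x247B4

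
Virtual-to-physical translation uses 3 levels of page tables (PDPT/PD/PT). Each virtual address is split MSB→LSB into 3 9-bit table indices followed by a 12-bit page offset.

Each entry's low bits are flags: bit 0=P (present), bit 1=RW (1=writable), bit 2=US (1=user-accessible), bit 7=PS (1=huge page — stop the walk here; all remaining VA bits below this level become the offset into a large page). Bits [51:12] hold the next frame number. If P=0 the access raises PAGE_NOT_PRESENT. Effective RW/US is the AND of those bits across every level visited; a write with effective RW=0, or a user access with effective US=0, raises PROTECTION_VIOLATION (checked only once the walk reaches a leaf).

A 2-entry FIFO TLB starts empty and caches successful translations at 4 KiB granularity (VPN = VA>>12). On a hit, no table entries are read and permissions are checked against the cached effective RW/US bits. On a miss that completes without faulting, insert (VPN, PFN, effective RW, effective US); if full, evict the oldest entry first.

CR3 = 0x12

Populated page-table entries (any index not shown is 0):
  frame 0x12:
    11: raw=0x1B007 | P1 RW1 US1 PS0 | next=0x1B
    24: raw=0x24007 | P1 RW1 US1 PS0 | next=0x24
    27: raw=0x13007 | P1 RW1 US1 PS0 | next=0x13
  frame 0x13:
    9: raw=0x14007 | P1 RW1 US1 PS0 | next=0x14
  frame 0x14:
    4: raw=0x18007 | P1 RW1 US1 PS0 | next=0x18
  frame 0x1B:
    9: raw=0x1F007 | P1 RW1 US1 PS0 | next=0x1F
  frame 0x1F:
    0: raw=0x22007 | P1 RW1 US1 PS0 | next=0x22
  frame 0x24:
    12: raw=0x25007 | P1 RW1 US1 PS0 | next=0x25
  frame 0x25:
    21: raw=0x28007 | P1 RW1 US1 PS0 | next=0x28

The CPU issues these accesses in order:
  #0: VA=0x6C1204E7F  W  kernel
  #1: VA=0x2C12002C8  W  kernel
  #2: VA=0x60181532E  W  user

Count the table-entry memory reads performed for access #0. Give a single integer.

Per-access translation:
#0 VA=0x6C1204E7F (w,kernel):
  [0] read 0x12 idx=27: raw=0x13007 flags P=1 W=1 U=1 S=0
  [1] read 0x13 idx=9: raw=0x14007 flags P=1 W=1 U=1 S=0
  [2] read 0x14 idx=4: raw=0x18007 flags P=1 W=1 U=1 S=0
  ⇒ phys 0x18E7F  [3 reads]
#1 VA=0x2C12002C8 (w,kernel):
  [0] read 0x12 idx=11: raw=0x1B007 flags P=1 W=1 U=1 S=0
  [1] read 0x1B idx=9: raw=0x1F007 flags P=1 W=1 U=1 S=0
  [2] read 0x1F idx=0: raw=0x22007 flags P=1 W=1 U=1 S=0
  ⇒ phys 0x222C8  [3 reads]
#2 VA=0x60181532E (w,user):
  [0] read 0x12 idx=24: raw=0x24007 flags P=1 W=1 U=1 S=0
  [1] read 0x24 idx=12: raw=0x25007 flags P=1 W=1 U=1 S=0
  [2] read 0x25 idx=21: raw=0x28007 flags P=1 W=1 U=1 S=0
  ⇒ phys 0x2832E  [3 reads]

Entries read for #0: 3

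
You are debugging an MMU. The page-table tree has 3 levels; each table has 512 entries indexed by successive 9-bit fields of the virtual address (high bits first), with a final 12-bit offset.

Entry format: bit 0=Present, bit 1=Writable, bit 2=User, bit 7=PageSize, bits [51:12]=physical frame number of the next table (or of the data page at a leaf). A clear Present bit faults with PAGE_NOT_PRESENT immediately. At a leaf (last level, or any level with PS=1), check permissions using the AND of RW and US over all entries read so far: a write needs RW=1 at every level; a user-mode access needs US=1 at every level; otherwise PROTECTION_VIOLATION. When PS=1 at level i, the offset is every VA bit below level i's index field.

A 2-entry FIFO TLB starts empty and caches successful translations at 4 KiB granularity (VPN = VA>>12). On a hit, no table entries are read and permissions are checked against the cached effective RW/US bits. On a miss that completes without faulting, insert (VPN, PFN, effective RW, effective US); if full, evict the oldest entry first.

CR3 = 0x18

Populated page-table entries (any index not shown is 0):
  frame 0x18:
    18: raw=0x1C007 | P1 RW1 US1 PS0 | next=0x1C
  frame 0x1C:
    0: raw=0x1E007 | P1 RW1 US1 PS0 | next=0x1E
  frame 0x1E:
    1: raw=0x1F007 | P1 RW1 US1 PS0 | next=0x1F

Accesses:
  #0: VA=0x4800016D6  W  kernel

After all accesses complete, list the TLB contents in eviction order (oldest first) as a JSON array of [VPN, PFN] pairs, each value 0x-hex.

Per-access translation:
#0 VA=0x4800016D6 (w,kernel):
  L0 @0x18[18] → 0x1C007  P=1,RW=1,US=1,PS=0
  L1 @0x1C[0] → 0x1E007  P=1,RW=1,US=1,PS=0
  L2 @0x1E[1] → 0x1F007  P=1,RW=1,US=1,PS=0
  ✓ 0x1F6D6  — 3 lookups

TLB: [["0x480001", "0x1F"]]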